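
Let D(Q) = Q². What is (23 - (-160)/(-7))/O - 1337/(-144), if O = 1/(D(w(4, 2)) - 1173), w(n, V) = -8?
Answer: -150337/1008 ≈ -149.14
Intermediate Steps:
O = -1/1109 (O = 1/((-8)² - 1173) = 1/(64 - 1173) = 1/(-1109) = -1/1109 ≈ -0.00090171)
(23 - (-160)/(-7))/O - 1337/(-144) = (23 - (-160)/(-7))/(-1/1109) - 1337/(-144) = (23 - (-160)*(-1)/7)*(-1109) - 1337*(-1/144) = (23 - 10*16/7)*(-1109) + 1337/144 = (23 - 160/7)*(-1109) + 1337/144 = (⅐)*(-1109) + 1337/144 = -1109/7 + 1337/144 = -150337/1008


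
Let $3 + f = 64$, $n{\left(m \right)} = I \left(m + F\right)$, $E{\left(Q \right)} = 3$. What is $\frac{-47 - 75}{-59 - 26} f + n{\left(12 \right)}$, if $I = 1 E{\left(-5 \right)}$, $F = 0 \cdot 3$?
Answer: $\frac{10502}{85} \approx 123.55$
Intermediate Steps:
$F = 0$
$I = 3$ ($I = 1 \cdot 3 = 3$)
$n{\left(m \right)} = 3 m$ ($n{\left(m \right)} = 3 \left(m + 0\right) = 3 m$)
$f = 61$ ($f = -3 + 64 = 61$)
$\frac{-47 - 75}{-59 - 26} f + n{\left(12 \right)} = \frac{-47 - 75}{-59 - 26} \cdot 61 + 3 \cdot 12 = - \frac{122}{-85} \cdot 61 + 36 = \left(-122\right) \left(- \frac{1}{85}\right) 61 + 36 = \frac{122}{85} \cdot 61 + 36 = \frac{7442}{85} + 36 = \frac{10502}{85}$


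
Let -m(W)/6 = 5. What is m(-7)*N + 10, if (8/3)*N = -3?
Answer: 175/4 ≈ 43.750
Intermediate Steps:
N = -9/8 (N = (3/8)*(-3) = -9/8 ≈ -1.1250)
m(W) = -30 (m(W) = -6*5 = -30)
m(-7)*N + 10 = -30*(-9/8) + 10 = 135/4 + 10 = 175/4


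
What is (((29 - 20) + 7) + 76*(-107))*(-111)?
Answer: 900876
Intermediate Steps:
(((29 - 20) + 7) + 76*(-107))*(-111) = ((9 + 7) - 8132)*(-111) = (16 - 8132)*(-111) = -8116*(-111) = 900876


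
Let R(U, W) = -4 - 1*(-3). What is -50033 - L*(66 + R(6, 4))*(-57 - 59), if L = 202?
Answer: 1473047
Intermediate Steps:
R(U, W) = -1 (R(U, W) = -4 + 3 = -1)
-50033 - L*(66 + R(6, 4))*(-57 - 59) = -50033 - 202*(66 - 1)*(-57 - 59) = -50033 - 202*65*(-116) = -50033 - 202*(-7540) = -50033 - 1*(-1523080) = -50033 + 1523080 = 1473047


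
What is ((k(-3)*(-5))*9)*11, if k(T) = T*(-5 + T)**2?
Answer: 95040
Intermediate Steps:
((k(-3)*(-5))*9)*11 = ((-3*(-5 - 3)**2*(-5))*9)*11 = ((-3*(-8)**2*(-5))*9)*11 = ((-3*64*(-5))*9)*11 = (-192*(-5)*9)*11 = (960*9)*11 = 8640*11 = 95040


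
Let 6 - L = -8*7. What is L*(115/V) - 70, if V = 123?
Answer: -1480/123 ≈ -12.033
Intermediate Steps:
L = 62 (L = 6 - (-8)*7 = 6 - 1*(-56) = 6 + 56 = 62)
L*(115/V) - 70 = 62*(115/123) - 70 = 7130/123 - 70 = -1480/123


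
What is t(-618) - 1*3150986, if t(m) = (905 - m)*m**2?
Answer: 578519266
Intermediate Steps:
t(m) = m**2*(905 - m)
t(-618) - 1*3150986 = (-618)**2*(905 - 1*(-618)) - 1*3150986 = 381924*(905 + 618) - 3150986 = 381924*1523 - 3150986 = 581670252 - 3150986 = 578519266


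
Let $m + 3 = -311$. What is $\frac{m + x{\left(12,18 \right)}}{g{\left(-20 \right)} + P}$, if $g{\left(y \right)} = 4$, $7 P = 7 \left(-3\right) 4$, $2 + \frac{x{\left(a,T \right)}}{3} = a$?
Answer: $\frac{71}{2} \approx 35.5$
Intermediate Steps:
$x{\left(a,T \right)} = -6 + 3 a$
$m = -314$ ($m = -3 - 311 = -314$)
$P = -12$ ($P = \frac{7 \left(-3\right) 4}{7} = \frac{\left(-21\right) 4}{7} = \frac{1}{7} \left(-84\right) = -12$)
$\frac{m + x{\left(12,18 \right)}}{g{\left(-20 \right)} + P} = \frac{-314 + \left(-6 + 3 \cdot 12\right)}{4 - 12} = \frac{-314 + \left(-6 + 36\right)}{-8} = \left(-314 + 30\right) \left(- \frac{1}{8}\right) = \left(-284\right) \left(- \frac{1}{8}\right) = \frac{71}{2}$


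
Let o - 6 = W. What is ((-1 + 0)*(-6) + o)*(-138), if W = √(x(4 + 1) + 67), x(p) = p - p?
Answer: -1656 - 138*√67 ≈ -2785.6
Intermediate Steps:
x(p) = 0
W = √67 (W = √(0 + 67) = √67 ≈ 8.1853)
o = 6 + √67 ≈ 14.185
((-1 + 0)*(-6) + o)*(-138) = ((-1 + 0)*(-6) + (6 + √67))*(-138) = (-1*(-6) + (6 + √67))*(-138) = (6 + (6 + √67))*(-138) = (12 + √67)*(-138) = -1656 - 138*√67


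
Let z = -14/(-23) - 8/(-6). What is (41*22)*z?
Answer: 120868/69 ≈ 1751.7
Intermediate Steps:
z = 134/69 (z = -14*(-1/23) - 8*(-⅙) = 14/23 + 4/3 = 134/69 ≈ 1.9420)
(41*22)*z = (41*22)*(134/69) = 902*(134/69) = 120868/69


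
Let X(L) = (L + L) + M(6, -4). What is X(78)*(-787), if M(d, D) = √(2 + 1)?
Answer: -122772 - 787*√3 ≈ -1.2414e+5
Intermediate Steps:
M(d, D) = √3
X(L) = √3 + 2*L (X(L) = (L + L) + √3 = 2*L + √3 = √3 + 2*L)
X(78)*(-787) = (√3 + 2*78)*(-787) = (√3 + 156)*(-787) = (156 + √3)*(-787) = -122772 - 787*√3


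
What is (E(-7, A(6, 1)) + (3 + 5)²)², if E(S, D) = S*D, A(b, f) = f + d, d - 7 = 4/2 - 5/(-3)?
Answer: 2809/9 ≈ 312.11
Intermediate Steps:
d = 32/3 (d = 7 + (4/2 - 5/(-3)) = 7 + (4*(½) - 5*(-⅓)) = 7 + (2 + 5/3) = 7 + 11/3 = 32/3 ≈ 10.667)
A(b, f) = 32/3 + f (A(b, f) = f + 32/3 = 32/3 + f)
E(S, D) = D*S
(E(-7, A(6, 1)) + (3 + 5)²)² = ((32/3 + 1)*(-7) + (3 + 5)²)² = ((35/3)*(-7) + 8²)² = (-245/3 + 64)² = (-53/3)² = 2809/9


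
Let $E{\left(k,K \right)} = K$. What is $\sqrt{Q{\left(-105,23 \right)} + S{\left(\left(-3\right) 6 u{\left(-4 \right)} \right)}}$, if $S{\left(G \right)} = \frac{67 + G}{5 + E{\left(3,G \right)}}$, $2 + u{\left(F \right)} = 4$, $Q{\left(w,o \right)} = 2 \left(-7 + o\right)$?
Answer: $\sqrt{31} \approx 5.5678$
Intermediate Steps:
$Q{\left(w,o \right)} = -14 + 2 o$
$u{\left(F \right)} = 2$ ($u{\left(F \right)} = -2 + 4 = 2$)
$S{\left(G \right)} = \frac{67 + G}{5 + G}$
$\sqrt{Q{\left(-105,23 \right)} + S{\left(\left(-3\right) 6 u{\left(-4 \right)} \right)}} = \sqrt{\left(-14 + 2 \cdot 23\right) + \frac{67 + \left(-3\right) 6 \cdot 2}{5 + \left(-3\right) 6 \cdot 2}} = \sqrt{\left(-14 + 46\right) + \frac{67 - 36}{5 - 36}} = \sqrt{32 + \frac{67 - 36}{5 - 36}} = \sqrt{32 + \frac{1}{-31} \cdot 31} = \sqrt{32 - 1} = \sqrt{31}$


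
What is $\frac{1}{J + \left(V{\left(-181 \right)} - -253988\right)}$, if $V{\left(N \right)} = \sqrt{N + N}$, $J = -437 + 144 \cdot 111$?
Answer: $\frac{269535}{72649116587} - \frac{i \sqrt{362}}{72649116587} \approx 3.7101 \cdot 10^{-6} - 2.6189 \cdot 10^{-10} i$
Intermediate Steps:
$J = 15547$ ($J = -437 + 15984 = 15547$)
$V{\left(N \right)} = \sqrt{2} \sqrt{N}$ ($V{\left(N \right)} = \sqrt{2 N} = \sqrt{2} \sqrt{N}$)
$\frac{1}{J + \left(V{\left(-181 \right)} - -253988\right)} = \frac{1}{15547 + \left(\sqrt{2} \sqrt{-181} - -253988\right)} = \frac{1}{15547 + \left(\sqrt{2} i \sqrt{181} + 253988\right)} = \frac{1}{15547 + \left(i \sqrt{362} + 253988\right)} = \frac{1}{15547 + \left(253988 + i \sqrt{362}\right)} = \frac{1}{269535 + i \sqrt{362}}$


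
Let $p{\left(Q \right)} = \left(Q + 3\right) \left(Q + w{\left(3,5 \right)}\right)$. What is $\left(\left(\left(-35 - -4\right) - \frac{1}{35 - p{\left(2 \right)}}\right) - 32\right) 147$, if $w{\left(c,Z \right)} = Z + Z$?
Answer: $- \frac{231378}{25} \approx -9255.1$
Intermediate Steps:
$w{\left(c,Z \right)} = 2 Z$
$p{\left(Q \right)} = \left(3 + Q\right) \left(10 + Q\right)$ ($p{\left(Q \right)} = \left(Q + 3\right) \left(Q + 2 \cdot 5\right) = \left(3 + Q\right) \left(Q + 10\right) = \left(3 + Q\right) \left(10 + Q\right)$)
$\left(\left(\left(-35 - -4\right) - \frac{1}{35 - p{\left(2 \right)}}\right) - 32\right) 147 = \left(\left(\left(-35 - -4\right) - \frac{1}{35 - \left(30 + 2^{2} + 13 \cdot 2\right)}\right) - 32\right) 147 = \left(\left(\left(-35 + 4\right) - \frac{1}{35 - \left(30 + 4 + 26\right)}\right) - 32\right) 147 = \left(\left(-31 - \frac{1}{35 - 60}\right) - 32\right) 147 = \left(\left(-31 - \frac{1}{-25}\right) - 32\right) 147 = \left(\left(-31 - - \frac{1}{25}\right) - 32\right) 147 = \left(\left(-31 + \frac{1}{25}\right) - 32\right) 147 = \left(- \frac{774}{25} - 32\right) 147 = \left(- \frac{1574}{25}\right) 147 = - \frac{231378}{25}$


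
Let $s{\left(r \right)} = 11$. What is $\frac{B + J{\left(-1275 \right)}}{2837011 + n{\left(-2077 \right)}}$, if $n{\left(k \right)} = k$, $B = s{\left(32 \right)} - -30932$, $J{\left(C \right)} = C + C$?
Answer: $\frac{28393}{2834934} \approx 0.010015$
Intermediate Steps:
$J{\left(C \right)} = 2 C$
$B = 30943$ ($B = 11 - -30932 = 11 + 30932 = 30943$)
$\frac{B + J{\left(-1275 \right)}}{2837011 + n{\left(-2077 \right)}} = \frac{30943 + 2 \left(-1275\right)}{2837011 - 2077} = \frac{30943 - 2550}{2834934} = 28393 \cdot \frac{1}{2834934} = \frac{28393}{2834934}$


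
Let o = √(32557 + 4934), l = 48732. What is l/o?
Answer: 16244*√37491/12497 ≈ 251.68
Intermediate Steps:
o = √37491 ≈ 193.63
l/o = 48732/(√37491) = 48732*(√37491/37491) = 16244*√37491/12497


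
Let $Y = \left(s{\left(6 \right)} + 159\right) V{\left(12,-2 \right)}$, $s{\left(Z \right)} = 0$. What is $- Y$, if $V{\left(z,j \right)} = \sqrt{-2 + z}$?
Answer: $- 159 \sqrt{10} \approx -502.8$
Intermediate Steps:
$Y = 159 \sqrt{10}$ ($Y = \left(0 + 159\right) \sqrt{-2 + 12} = 159 \sqrt{10} \approx 502.8$)
$- Y = - 159 \sqrt{10}$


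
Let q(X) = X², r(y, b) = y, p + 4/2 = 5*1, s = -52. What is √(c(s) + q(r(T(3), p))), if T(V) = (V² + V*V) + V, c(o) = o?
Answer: √389 ≈ 19.723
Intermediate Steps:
T(V) = V + 2*V² (T(V) = (V² + V²) + V = 2*V² + V = V + 2*V²)
p = 3 (p = -2 + 5*1 = -2 + 5 = 3)
√(c(s) + q(r(T(3), p))) = √(-52 + (3*(1 + 2*3))²) = √(-52 + (3*(1 + 6))²) = √(-52 + (3*7)²) = √(-52 + 21²) = √(-52 + 441) = √389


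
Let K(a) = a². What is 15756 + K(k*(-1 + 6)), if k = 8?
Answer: 17356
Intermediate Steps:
15756 + K(k*(-1 + 6)) = 15756 + (8*(-1 + 6))² = 15756 + (8*5)² = 15756 + 40² = 15756 + 1600 = 17356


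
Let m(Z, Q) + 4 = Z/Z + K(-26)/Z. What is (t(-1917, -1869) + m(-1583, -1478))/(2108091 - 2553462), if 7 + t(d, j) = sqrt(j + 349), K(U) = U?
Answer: 5268/235007431 - 4*I*sqrt(95)/445371 ≈ 2.2416e-5 - 8.7539e-5*I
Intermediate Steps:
t(d, j) = -7 + sqrt(349 + j) (t(d, j) = -7 + sqrt(j + 349) = -7 + sqrt(349 + j))
m(Z, Q) = -3 - 26/Z (m(Z, Q) = -4 + (Z/Z - 26/Z) = -4 + (1 - 26/Z) = -3 - 26/Z)
(t(-1917, -1869) + m(-1583, -1478))/(2108091 - 2553462) = ((-7 + sqrt(349 - 1869)) + (-3 - 26/(-1583)))/(2108091 - 2553462) = ((-7 + sqrt(-1520)) + (-3 - 26*(-1/1583)))/(-445371) = ((-7 + 4*I*sqrt(95)) + (-3 + 26/1583))*(-1/445371) = ((-7 + 4*I*sqrt(95)) - 4723/1583)*(-1/445371) = (-15804/1583 + 4*I*sqrt(95))*(-1/445371) = 5268/235007431 - 4*I*sqrt(95)/445371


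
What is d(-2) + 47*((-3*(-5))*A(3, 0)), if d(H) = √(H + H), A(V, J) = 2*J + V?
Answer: 2115 + 2*I ≈ 2115.0 + 2.0*I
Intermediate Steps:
A(V, J) = V + 2*J
d(H) = √2*√H (d(H) = √(2*H) = √2*√H)
d(-2) + 47*((-3*(-5))*A(3, 0)) = √2*√(-2) + 47*((-3*(-5))*(3 + 2*0)) = √2*(I*√2) + 47*(15*(3 + 0)) = 2*I + 47*(15*3) = 2*I + 47*45 = 2*I + 2115 = 2115 + 2*I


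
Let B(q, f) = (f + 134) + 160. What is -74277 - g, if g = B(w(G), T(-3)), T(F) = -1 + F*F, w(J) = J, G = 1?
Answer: -74579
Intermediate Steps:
T(F) = -1 + F²
B(q, f) = 294 + f (B(q, f) = (134 + f) + 160 = 294 + f)
g = 302 (g = 294 + (-1 + (-3)²) = 294 + (-1 + 9) = 294 + 8 = 302)
-74277 - g = -74277 - 1*302 = -74277 - 302 = -74579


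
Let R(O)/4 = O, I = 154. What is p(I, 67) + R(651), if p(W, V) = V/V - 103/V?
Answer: 174432/67 ≈ 2603.5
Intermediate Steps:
R(O) = 4*O
p(W, V) = 1 - 103/V
p(I, 67) + R(651) = (-103 + 67)/67 + 4*651 = (1/67)*(-36) + 2604 = -36/67 + 2604 = 174432/67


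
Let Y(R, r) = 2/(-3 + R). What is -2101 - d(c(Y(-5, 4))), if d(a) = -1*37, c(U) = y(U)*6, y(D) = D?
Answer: -2064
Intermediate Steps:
c(U) = 6*U (c(U) = U*6 = 6*U)
d(a) = -37
-2101 - d(c(Y(-5, 4))) = -2101 - 1*(-37) = -2101 + 37 = -2064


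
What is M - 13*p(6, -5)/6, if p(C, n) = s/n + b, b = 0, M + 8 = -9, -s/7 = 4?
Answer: -437/15 ≈ -29.133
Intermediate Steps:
s = -28 (s = -7*4 = -28)
M = -17 (M = -8 - 9 = -17)
p(C, n) = -28/n (p(C, n) = -28/n + 0 = -28/n)
M - 13*p(6, -5)/6 = -17 - 13*(-28/(-5))/6 = -17 - 13*(-28*(-⅕))/6 = -17 - 364/(5*6) = -17 - 13*14/15 = -17 - 182/15 = -437/15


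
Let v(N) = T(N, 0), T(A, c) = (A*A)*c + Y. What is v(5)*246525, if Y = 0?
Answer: 0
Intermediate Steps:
T(A, c) = c*A**2 (T(A, c) = (A*A)*c + 0 = A**2*c + 0 = c*A**2 + 0 = c*A**2)
v(N) = 0 (v(N) = 0*N**2 = 0)
v(5)*246525 = 0*246525 = 0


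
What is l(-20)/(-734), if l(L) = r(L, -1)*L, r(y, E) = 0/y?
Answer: 0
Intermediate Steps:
r(y, E) = 0
l(L) = 0 (l(L) = 0*L = 0)
l(-20)/(-734) = 0/(-734) = 0*(-1/734) = 0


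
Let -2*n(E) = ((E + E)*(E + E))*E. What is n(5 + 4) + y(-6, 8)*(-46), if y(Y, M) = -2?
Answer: -1366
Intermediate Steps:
n(E) = -2*E³ (n(E) = -(E + E)*(E + E)*E/2 = -(2*E)*(2*E)*E/2 = -4*E²*E/2 = -2*E³)
n(5 + 4) + y(-6, 8)*(-46) = -2*(5 + 4)³ - 2*(-46) = -2*9³ + 92 = -2*729 + 92 = -1458 + 92 = -1366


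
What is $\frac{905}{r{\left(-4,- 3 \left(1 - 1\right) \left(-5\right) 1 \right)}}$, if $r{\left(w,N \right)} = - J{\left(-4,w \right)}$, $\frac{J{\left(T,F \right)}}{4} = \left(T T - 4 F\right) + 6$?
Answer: $- \frac{905}{152} \approx -5.9539$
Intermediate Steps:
$J{\left(T,F \right)} = 24 - 16 F + 4 T^{2}$ ($J{\left(T,F \right)} = 4 \left(\left(T T - 4 F\right) + 6\right) = 4 \left(\left(T^{2} - 4 F\right) + 6\right) = 4 \left(6 + T^{2} - 4 F\right) = 24 - 16 F + 4 T^{2}$)
$r{\left(w,N \right)} = -88 + 16 w$ ($r{\left(w,N \right)} = - (24 - 16 w + 4 \left(-4\right)^{2}) = - (24 - 16 w + 4 \cdot 16) = - (24 - 16 w + 64) = - (88 - 16 w) = -88 + 16 w$)
$\frac{905}{r{\left(-4,- 3 \left(1 - 1\right) \left(-5\right) 1 \right)}} = \frac{905}{-88 + 16 \left(-4\right)} = \frac{905}{-88 - 64} = \frac{905}{-152} = 905 \left(- \frac{1}{152}\right) = - \frac{905}{152}$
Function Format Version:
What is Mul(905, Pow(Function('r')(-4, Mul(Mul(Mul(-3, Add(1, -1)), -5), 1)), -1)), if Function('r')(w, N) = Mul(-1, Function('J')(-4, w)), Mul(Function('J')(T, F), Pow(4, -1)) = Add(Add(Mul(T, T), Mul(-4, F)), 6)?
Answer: Rational(-905, 152) ≈ -5.9539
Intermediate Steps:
Function('J')(T, F) = Add(24, Mul(-16, F), Mul(4, Pow(T, 2))) (Function('J')(T, F) = Mul(4, Add(Add(Mul(T, T), Mul(-4, F)), 6)) = Mul(4, Add(Add(Pow(T, 2), Mul(-4, F)), 6)) = Mul(4, Add(6, Pow(T, 2), Mul(-4, F))) = Add(24, Mul(-16, F), Mul(4, Pow(T, 2))))
Function('r')(w, N) = Add(-88, Mul(16, w)) (Function('r')(w, N) = Mul(-1, Add(24, Mul(-16, w), Mul(4, Pow(-4, 2)))) = Mul(-1, Add(24, Mul(-16, w), Mul(4, 16))) = Mul(-1, Add(24, Mul(-16, w), 64)) = Mul(-1, Add(88, Mul(-16, w))) = Add(-88, Mul(16, w)))
Mul(905, Pow(Function('r')(-4, Mul(Mul(Mul(-3, Add(1, -1)), -5), 1)), -1)) = Mul(905, Pow(Add(-88, Mul(16, -4)), -1)) = Mul(905, Pow(Add(-88, -64), -1)) = Mul(905, Pow(-152, -1)) = Mul(905, Rational(-1, 152)) = Rational(-905, 152)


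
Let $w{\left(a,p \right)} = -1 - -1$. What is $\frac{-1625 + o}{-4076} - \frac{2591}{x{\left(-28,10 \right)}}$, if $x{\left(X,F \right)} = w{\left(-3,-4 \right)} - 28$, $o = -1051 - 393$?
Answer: $\frac{665428}{7133} \approx 93.289$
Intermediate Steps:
$w{\left(a,p \right)} = 0$ ($w{\left(a,p \right)} = -1 + 1 = 0$)
$o = -1444$ ($o = -1051 - 393 = -1444$)
$x{\left(X,F \right)} = -28$ ($x{\left(X,F \right)} = 0 - 28 = -28$)
$\frac{-1625 + o}{-4076} - \frac{2591}{x{\left(-28,10 \right)}} = \frac{-1625 - 1444}{-4076} - \frac{2591}{-28} = \left(-3069\right) \left(- \frac{1}{4076}\right) - - \frac{2591}{28} = \frac{3069}{4076} + \frac{2591}{28} = \frac{665428}{7133}$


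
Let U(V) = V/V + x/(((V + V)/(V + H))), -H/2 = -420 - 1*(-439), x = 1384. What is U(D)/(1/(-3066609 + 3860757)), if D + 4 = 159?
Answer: 64420491612/155 ≈ 4.1562e+8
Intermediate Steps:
D = 155 (D = -4 + 159 = 155)
H = -38 (H = -2*(-420 - 1*(-439)) = -2*(-420 + 439) = -2*19 = -38)
U(V) = 1 + 692*(-38 + V)/V (U(V) = V/V + 1384/(((V + V)/(V - 38))) = 1 + 1384/(((2*V)/(-38 + V))) = 1 + 1384/((2*V/(-38 + V))) = 1 + 1384*((-38 + V)/(2*V)) = 1 + 692*(-38 + V)/V)
U(D)/(1/(-3066609 + 3860757)) = (693 - 26296/155)/(1/(-3066609 + 3860757)) = (693 - 26296*1/155)/(1/794148) = (693 - 26296/155)/(1/794148) = (81119/155)*794148 = 64420491612/155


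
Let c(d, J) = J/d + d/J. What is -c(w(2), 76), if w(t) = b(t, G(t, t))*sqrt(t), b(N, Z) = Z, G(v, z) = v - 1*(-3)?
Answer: -2913*sqrt(2)/380 ≈ -10.841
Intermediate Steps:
G(v, z) = 3 + v (G(v, z) = v + 3 = 3 + v)
w(t) = sqrt(t)*(3 + t) (w(t) = (3 + t)*sqrt(t) = sqrt(t)*(3 + t))
-c(w(2), 76) = -(76/((sqrt(2)*(3 + 2))) + (sqrt(2)*(3 + 2))/76) = -(76/((sqrt(2)*5)) + (sqrt(2)*5)*(1/76)) = -(76/((5*sqrt(2))) + (5*sqrt(2))*(1/76)) = -(76*(sqrt(2)/10) + 5*sqrt(2)/76) = -(38*sqrt(2)/5 + 5*sqrt(2)/76) = -2913*sqrt(2)/380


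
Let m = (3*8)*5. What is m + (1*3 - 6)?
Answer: 117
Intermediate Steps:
m = 120 (m = 24*5 = 120)
m + (1*3 - 6) = 120 + (1*3 - 6) = 120 + (3 - 6) = 120 - 3 = 117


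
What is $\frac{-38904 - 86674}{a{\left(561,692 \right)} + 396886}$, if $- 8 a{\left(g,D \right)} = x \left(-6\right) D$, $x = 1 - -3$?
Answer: $- \frac{62789}{199481} \approx -0.31476$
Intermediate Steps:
$x = 4$ ($x = 1 + 3 = 4$)
$a{\left(g,D \right)} = 3 D$ ($a{\left(g,D \right)} = - \frac{4 \left(-6\right) D}{8} = - \frac{\left(-24\right) D}{8} = 3 D$)
$\frac{-38904 - 86674}{a{\left(561,692 \right)} + 396886} = \frac{-38904 - 86674}{3 \cdot 692 + 396886} = - \frac{125578}{2076 + 396886} = - \frac{125578}{398962} = \left(-125578\right) \frac{1}{398962} = - \frac{62789}{199481}$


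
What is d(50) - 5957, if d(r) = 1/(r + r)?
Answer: -595699/100 ≈ -5957.0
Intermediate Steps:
d(r) = 1/(2*r)
d(50) - 5957 = (½)/50 - 5957 = (½)*(1/50) - 5957 = 1/100 - 5957 = -595699/100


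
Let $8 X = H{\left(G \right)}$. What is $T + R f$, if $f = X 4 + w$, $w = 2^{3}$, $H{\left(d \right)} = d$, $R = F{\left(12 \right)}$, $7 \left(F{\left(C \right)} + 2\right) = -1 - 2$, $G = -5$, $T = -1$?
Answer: $- \frac{201}{14} \approx -14.357$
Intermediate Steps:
$F{\left(C \right)} = - \frac{17}{7}$ ($F{\left(C \right)} = -2 + \frac{-1 - 2}{7} = -2 + \frac{1}{7} \left(-3\right) = -2 - \frac{3}{7} = - \frac{17}{7}$)
$R = - \frac{17}{7} \approx -2.4286$
$X = - \frac{5}{8}$ ($X = \frac{1}{8} \left(-5\right) = - \frac{5}{8} \approx -0.625$)
$w = 8$
$f = \frac{11}{2}$ ($f = \left(- \frac{5}{8}\right) 4 + 8 = - \frac{5}{2} + 8 = \frac{11}{2} \approx 5.5$)
$T + R f = -1 - \frac{187}{14} = - \frac{201}{14}$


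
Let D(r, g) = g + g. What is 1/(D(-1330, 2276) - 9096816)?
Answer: -1/9092264 ≈ -1.0998e-7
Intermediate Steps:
D(r, g) = 2*g
1/(D(-1330, 2276) - 9096816) = 1/(2*2276 - 9096816) = 1/(4552 - 9096816) = 1/(-9092264) = -1/9092264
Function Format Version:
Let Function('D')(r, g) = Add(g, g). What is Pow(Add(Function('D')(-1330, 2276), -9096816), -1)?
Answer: Rational(-1, 9092264) ≈ -1.0998e-7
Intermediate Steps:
Function('D')(r, g) = Mul(2, g)
Pow(Add(Function('D')(-1330, 2276), -9096816), -1) = Pow(Add(Mul(2, 2276), -9096816), -1) = Pow(Add(4552, -9096816), -1) = Pow(-9092264, -1) = Rational(-1, 9092264)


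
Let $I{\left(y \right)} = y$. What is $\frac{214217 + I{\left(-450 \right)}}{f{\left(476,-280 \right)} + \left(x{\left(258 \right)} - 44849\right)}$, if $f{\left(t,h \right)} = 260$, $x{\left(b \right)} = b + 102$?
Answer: $- \frac{213767}{44229} \approx -4.8332$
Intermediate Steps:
$x{\left(b \right)} = 102 + b$
$\frac{214217 + I{\left(-450 \right)}}{f{\left(476,-280 \right)} + \left(x{\left(258 \right)} - 44849\right)} = \frac{214217 - 450}{260 + \left(\left(102 + 258\right) - 44849\right)} = \frac{213767}{260 + \left(360 - 44849\right)} = \frac{213767}{260 - 44489} = \frac{213767}{-44229} = 213767 \left(- \frac{1}{44229}\right) = - \frac{213767}{44229}$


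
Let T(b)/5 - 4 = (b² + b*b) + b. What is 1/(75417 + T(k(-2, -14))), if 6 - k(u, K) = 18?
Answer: 1/76817 ≈ 1.3018e-5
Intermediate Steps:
k(u, K) = -12 (k(u, K) = 6 - 1*18 = 6 - 18 = -12)
T(b) = 20 + 5*b + 10*b² (T(b) = 20 + 5*((b² + b*b) + b) = 20 + 5*((b² + b²) + b) = 20 + 5*(2*b² + b) = 20 + 5*(b + 2*b²) = 20 + (5*b + 10*b²) = 20 + 5*b + 10*b²)
1/(75417 + T(k(-2, -14))) = 1/(75417 + (20 + 5*(-12) + 10*(-12)²)) = 1/(75417 + (20 - 60 + 10*144)) = 1/(75417 + (20 - 60 + 1440)) = 1/(75417 + 1400) = 1/76817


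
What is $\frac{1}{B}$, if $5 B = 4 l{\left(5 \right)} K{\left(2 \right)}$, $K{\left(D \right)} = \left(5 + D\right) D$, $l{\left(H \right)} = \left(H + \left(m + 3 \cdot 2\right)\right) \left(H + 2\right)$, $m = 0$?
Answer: $\frac{5}{4312} \approx 0.0011596$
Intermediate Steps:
$l{\left(H \right)} = \left(2 + H\right) \left(6 + H\right)$ ($l{\left(H \right)} = \left(H + \left(0 + 3 \cdot 2\right)\right) \left(H + 2\right) = \left(H + \left(0 + 6\right)\right) \left(2 + H\right) = \left(H + 6\right) \left(2 + H\right) = \left(6 + H\right) \left(2 + H\right) = \left(2 + H\right) \left(6 + H\right)$)
$K{\left(D \right)} = D \left(5 + D\right)$
$B = \frac{4312}{5}$ ($B = \frac{4 \left(12 + 5^{2} + 8 \cdot 5\right) 2 \left(5 + 2\right)}{5} = \frac{4 \left(12 + 25 + 40\right) 2 \cdot 7}{5} = \frac{4 \cdot 77 \cdot 14}{5} = \frac{308 \cdot 14}{5} = \frac{1}{5} \cdot 4312 = \frac{4312}{5} \approx 862.4$)
$\frac{1}{B} = \frac{1}{\frac{4312}{5}} = \frac{5}{4312}$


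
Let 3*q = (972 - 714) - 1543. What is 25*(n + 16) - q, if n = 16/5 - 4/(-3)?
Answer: 2825/3 ≈ 941.67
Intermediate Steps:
q = -1285/3 (q = ((972 - 714) - 1543)/3 = (258 - 1543)/3 = (1/3)*(-1285) = -1285/3 ≈ -428.33)
n = 68/15 (n = 16*(1/5) - 4*(-1/3) = 16/5 + 4/3 = 68/15 ≈ 4.5333)
25*(n + 16) - q = 25*(68/15 + 16) - 1*(-1285/3) = 25*(308/15) + 1285/3 = 1540/3 + 1285/3 = 2825/3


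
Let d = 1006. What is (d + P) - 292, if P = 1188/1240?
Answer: 221637/310 ≈ 714.96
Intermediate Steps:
P = 297/310 (P = 1188*(1/1240) = 297/310 ≈ 0.95806)
(d + P) - 292 = (1006 + 297/310) - 292 = 312157/310 - 292 = 221637/310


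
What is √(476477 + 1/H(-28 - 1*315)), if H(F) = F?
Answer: √1144021270/49 ≈ 690.27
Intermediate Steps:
√(476477 + 1/H(-28 - 1*315)) = √(476477 + 1/(-28 - 1*315)) = √(476477 + 1/(-28 - 315)) = √(476477 + 1/(-343)) = √(476477 - 1/343) = √(163431610/343) = √1144021270/49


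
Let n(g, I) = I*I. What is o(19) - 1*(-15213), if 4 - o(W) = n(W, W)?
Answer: 14856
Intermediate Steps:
n(g, I) = I²
o(W) = 4 - W²
o(19) - 1*(-15213) = (4 - 1*19²) - 1*(-15213) = (4 - 1*361) + 15213 = (4 - 361) + 15213 = -357 + 15213 = 14856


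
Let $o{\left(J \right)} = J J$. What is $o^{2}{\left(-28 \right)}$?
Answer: $614656$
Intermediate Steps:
$o{\left(J \right)} = J^{2}$
$o^{2}{\left(-28 \right)} = \left(\left(-28\right)^{2}\right)^{2} = 784^{2} = 614656$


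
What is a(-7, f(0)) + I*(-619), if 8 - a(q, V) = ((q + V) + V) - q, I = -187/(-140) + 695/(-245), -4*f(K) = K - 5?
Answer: 915939/980 ≈ 934.63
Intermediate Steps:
f(K) = 5/4 - K/4 (f(K) = -(K - 5)/4 = -(-5 + K)/4 = 5/4 - K/4)
I = -1471/980 (I = -187*(-1/140) + 695*(-1/245) = 187/140 - 139/49 = -1471/980 ≈ -1.5010)
a(q, V) = 8 - 2*V (a(q, V) = 8 - (((q + V) + V) - q) = 8 - (((V + q) + V) - q) = 8 - ((q + 2*V) - q) = 8 - 2*V)
a(-7, f(0)) + I*(-619) = (8 - 2*(5/4 - 1/4*0)) - 1471/980*(-619) = (8 - 2*(5/4 + 0)) + 910549/980 = (8 - 2*5/4) + 910549/980 = (8 - 5/2) + 910549/980 = 11/2 + 910549/980 = 915939/980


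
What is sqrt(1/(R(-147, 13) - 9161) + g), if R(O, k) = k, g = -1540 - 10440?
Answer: I*sqrt(250639284767)/4574 ≈ 109.45*I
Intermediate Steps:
g = -11980
sqrt(1/(R(-147, 13) - 9161) + g) = sqrt(1/(13 - 9161) - 11980) = sqrt(1/(-9148) - 11980) = sqrt(-1/9148 - 11980) = sqrt(-109593041/9148) = I*sqrt(250639284767)/4574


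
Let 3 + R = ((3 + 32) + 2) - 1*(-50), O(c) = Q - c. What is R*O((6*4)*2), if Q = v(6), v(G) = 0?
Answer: -4032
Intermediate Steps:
Q = 0
O(c) = -c (O(c) = 0 - c = -c)
R = 84 (R = -3 + (((3 + 32) + 2) - 1*(-50)) = -3 + ((35 + 2) + 50) = -3 + (37 + 50) = -3 + 87 = 84)
R*O((6*4)*2) = 84*(-6*4*2) = 84*(-24*2) = 84*(-1*48) = 84*(-48) = -4032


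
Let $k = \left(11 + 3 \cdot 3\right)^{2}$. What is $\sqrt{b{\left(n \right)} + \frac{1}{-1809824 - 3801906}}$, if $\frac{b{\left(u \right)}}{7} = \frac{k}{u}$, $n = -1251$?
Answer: $\frac{i \sqrt{12256498066174797970}}{2340091410} \approx 1.4961 i$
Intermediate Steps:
$k = 400$ ($k = \left(11 + 9\right)^{2} = 20^{2} = 400$)
$b{\left(u \right)} = \frac{2800}{u}$ ($b{\left(u \right)} = 7 \frac{400}{u} = \frac{2800}{u}$)
$\sqrt{b{\left(n \right)} + \frac{1}{-1809824 - 3801906}} = \sqrt{\frac{2800}{-1251} + \frac{1}{-1809824 - 3801906}} = \sqrt{2800 \left(- \frac{1}{1251}\right) + \frac{1}{-5611730}} = \sqrt{- \frac{2800}{1251} - \frac{1}{5611730}} = \sqrt{- \frac{15712845251}{7020274230}} = \frac{i \sqrt{12256498066174797970}}{2340091410}$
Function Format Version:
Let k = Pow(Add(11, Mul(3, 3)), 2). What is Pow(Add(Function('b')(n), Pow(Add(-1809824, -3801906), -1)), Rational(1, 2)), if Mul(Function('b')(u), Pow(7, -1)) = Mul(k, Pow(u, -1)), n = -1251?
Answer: Mul(Rational(1, 2340091410), I, Pow(12256498066174797970, Rational(1, 2))) ≈ Mul(1.4961, I)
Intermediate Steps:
k = 400 (k = Pow(Add(11, 9), 2) = Pow(20, 2) = 400)
Function('b')(u) = Mul(2800, Pow(u, -1)) (Function('b')(u) = Mul(7, Mul(400, Pow(u, -1))) = Mul(2800, Pow(u, -1)))
Pow(Add(Function('b')(n), Pow(Add(-1809824, -3801906), -1)), Rational(1, 2)) = Pow(Add(Mul(2800, Pow(-1251, -1)), Pow(Add(-1809824, -3801906), -1)), Rational(1, 2)) = Pow(Add(Mul(2800, Rational(-1, 1251)), Pow(-5611730, -1)), Rational(1, 2)) = Pow(Add(Rational(-2800, 1251), Rational(-1, 5611730)), Rational(1, 2)) = Pow(Rational(-15712845251, 7020274230), Rational(1, 2)) = Mul(Rational(1, 2340091410), I, Pow(12256498066174797970, Rational(1, 2)))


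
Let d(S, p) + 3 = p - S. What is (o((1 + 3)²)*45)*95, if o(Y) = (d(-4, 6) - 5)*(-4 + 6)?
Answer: 17100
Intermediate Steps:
d(S, p) = -3 + p - S (d(S, p) = -3 + (p - S) = -3 + p - S)
o(Y) = 4 (o(Y) = ((-3 + 6 - 1*(-4)) - 5)*(-4 + 6) = ((-3 + 6 + 4) - 5)*2 = (7 - 5)*2 = 2*2 = 4)
(o((1 + 3)²)*45)*95 = (4*45)*95 = 180*95 = 17100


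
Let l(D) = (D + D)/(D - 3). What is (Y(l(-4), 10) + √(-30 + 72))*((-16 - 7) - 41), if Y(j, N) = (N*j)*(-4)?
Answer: 20480/7 - 64*√42 ≈ 2510.9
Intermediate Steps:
l(D) = 2*D/(-3 + D) (l(D) = (2*D)/(-3 + D) = 2*D/(-3 + D))
Y(j, N) = -4*N*j
(Y(l(-4), 10) + √(-30 + 72))*((-16 - 7) - 41) = (-4*10*2*(-4)/(-3 - 4) + √(-30 + 72))*((-16 - 7) - 41) = (-4*10*2*(-4)/(-7) + √42)*(-23 - 41) = (-4*10*2*(-4)*(-⅐) + √42)*(-64) = (-4*10*8/7 + √42)*(-64) = (-320/7 + √42)*(-64) = 20480/7 - 64*√42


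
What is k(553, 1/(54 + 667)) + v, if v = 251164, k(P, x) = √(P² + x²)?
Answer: 251164 + √158972056370/721 ≈ 2.5172e+5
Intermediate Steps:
k(553, 1/(54 + 667)) + v = √(553² + (1/(54 + 667))²) + 251164 = √(305809 + (1/721)²) + 251164 = √(305809 + 1/519841) + 251164 = √(158972056370/519841) + 251164 = √158972056370/721 + 251164 = 251164 + √158972056370/721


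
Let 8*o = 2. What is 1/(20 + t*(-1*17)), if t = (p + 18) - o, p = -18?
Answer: 4/97 ≈ 0.041237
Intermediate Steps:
o = ¼ (o = (⅛)*2 = ¼ ≈ 0.25000)
t = -¼ (t = (-18 + 18) - 1*¼ = 0 - ¼ = -¼ ≈ -0.25000)
1/(20 + t*(-1*17)) = 1/(20 - (-1)*17/4) = 1/(20 - ¼*(-17)) = 1/(20 + 17/4) = 1/(97/4) = 4/97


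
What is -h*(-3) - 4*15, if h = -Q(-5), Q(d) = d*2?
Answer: -30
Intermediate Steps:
Q(d) = 2*d
h = 10 (h = -2*(-5) = -1*(-10) = 10)
-h*(-3) - 4*15 = -1*10*(-3) - 4*15 = -10*(-3) - 60 = 30 - 60 = -30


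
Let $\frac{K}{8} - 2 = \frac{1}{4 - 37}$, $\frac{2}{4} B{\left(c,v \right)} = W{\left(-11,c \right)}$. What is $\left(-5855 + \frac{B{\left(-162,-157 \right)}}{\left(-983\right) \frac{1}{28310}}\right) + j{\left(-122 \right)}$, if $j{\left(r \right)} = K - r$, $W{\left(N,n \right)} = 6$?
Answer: $- \frac{196672387}{32439} \approx -6062.8$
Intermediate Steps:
$B{\left(c,v \right)} = 12$ ($B{\left(c,v \right)} = 2 \cdot 6 = 12$)
$K = \frac{520}{33}$ ($K = 16 + \frac{8}{4 - 37} = 16 + \frac{8}{-33} = 16 + 8 \left(- \frac{1}{33}\right) = 16 - \frac{8}{33} = \frac{520}{33} \approx 15.758$)
$j{\left(r \right)} = \frac{520}{33} - r$
$\left(-5855 + \frac{B{\left(-162,-157 \right)}}{\left(-983\right) \frac{1}{28310}}\right) + j{\left(-122 \right)} = \left(-5855 + \frac{12}{\left(-983\right) \frac{1}{28310}}\right) + \left(\frac{520}{33} - -122\right) = \left(-5855 + \frac{12}{\left(-983\right) \frac{1}{28310}}\right) + \left(\frac{520}{33} + 122\right) = \left(-5855 + \frac{12}{- \frac{983}{28310}}\right) + \frac{4546}{33} = \left(-5855 + 12 \left(- \frac{28310}{983}\right)\right) + \frac{4546}{33} = \left(-5855 - \frac{339720}{983}\right) + \frac{4546}{33} = - \frac{6095185}{983} + \frac{4546}{33} = - \frac{196672387}{32439}$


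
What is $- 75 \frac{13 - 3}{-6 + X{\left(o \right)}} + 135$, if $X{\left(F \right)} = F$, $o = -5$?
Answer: $\frac{2235}{11} \approx 203.18$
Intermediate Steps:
$- 75 \frac{13 - 3}{-6 + X{\left(o \right)}} + 135 = - 75 \frac{13 - 3}{-6 - 5} + 135 = - 75 \frac{10}{-11} + 135 = - 75 \cdot 10 \left(- \frac{1}{11}\right) + 135 = \left(-75\right) \left(- \frac{10}{11}\right) + 135 = \frac{750}{11} + 135 = \frac{2235}{11}$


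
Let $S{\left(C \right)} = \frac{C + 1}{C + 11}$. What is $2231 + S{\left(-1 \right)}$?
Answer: $2231$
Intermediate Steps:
$S{\left(C \right)} = \frac{1 + C}{11 + C}$
$2231 + S{\left(-1 \right)} = 2231 + \frac{1 - 1}{11 - 1} = 2231 + \frac{1}{10} \cdot 0 = 2231 + 0 = 2231$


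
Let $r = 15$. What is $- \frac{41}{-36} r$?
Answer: $\frac{205}{12} \approx 17.083$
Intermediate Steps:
$- \frac{41}{-36} r = - \frac{41}{-36} \cdot 15 = \left(-41\right) \left(- \frac{1}{36}\right) 15 = \frac{41}{36} \cdot 15 = \frac{205}{12}$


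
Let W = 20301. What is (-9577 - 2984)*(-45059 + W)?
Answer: 310985238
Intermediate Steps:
(-9577 - 2984)*(-45059 + W) = (-9577 - 2984)*(-45059 + 20301) = -12561*(-24758) = 310985238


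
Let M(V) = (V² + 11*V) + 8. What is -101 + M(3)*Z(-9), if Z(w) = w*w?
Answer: 3949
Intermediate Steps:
M(V) = 8 + V² + 11*V
Z(w) = w²
-101 + M(3)*Z(-9) = -101 + (8 + 3² + 11*3)*(-9)² = -101 + (8 + 9 + 33)*81 = -101 + 50*81 = -101 + 4050 = 3949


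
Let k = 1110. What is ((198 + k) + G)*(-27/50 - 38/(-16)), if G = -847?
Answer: 169187/200 ≈ 845.93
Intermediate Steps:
((198 + k) + G)*(-27/50 - 38/(-16)) = ((198 + 1110) - 847)*(-27/50 - 38/(-16)) = (1308 - 847)*(-27*1/50 - 38*(-1/16)) = 461*(-27/50 + 19/8) = 461*(367/200) = 169187/200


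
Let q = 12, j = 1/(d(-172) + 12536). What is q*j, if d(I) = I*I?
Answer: 1/3510 ≈ 0.00028490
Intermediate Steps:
d(I) = I²
j = 1/42120 (j = 1/((-172)² + 12536) = 1/(29584 + 12536) = 1/42120 ≈ 2.3742e-5)
q*j = 12*(1/42120) = 1/3510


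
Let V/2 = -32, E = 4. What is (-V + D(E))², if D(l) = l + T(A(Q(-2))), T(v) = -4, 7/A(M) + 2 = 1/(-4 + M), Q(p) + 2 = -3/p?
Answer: 4096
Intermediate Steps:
V = -64 (V = 2*(-32) = -64)
Q(p) = -2 - 3/p
A(M) = 7/(-2 + 1/(-4 + M))
D(l) = -4 + l (D(l) = l - 4 = -4 + l)
(-V + D(E))² = (-1*(-64) + (-4 + 4))² = (64 + 0)² = 64² = 4096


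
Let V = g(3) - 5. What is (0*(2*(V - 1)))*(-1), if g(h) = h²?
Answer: 0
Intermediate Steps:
V = 4 (V = 3² - 5 = 9 - 5 = 4)
(0*(2*(V - 1)))*(-1) = (0*(2*(4 - 1)))*(-1) = (0*(2*3))*(-1) = (0*6)*(-1) = 0*(-1) = 0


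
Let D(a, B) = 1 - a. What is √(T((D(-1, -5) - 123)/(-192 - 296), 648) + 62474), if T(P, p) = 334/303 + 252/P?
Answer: 2*√176329820103/3333 ≈ 251.98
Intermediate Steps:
T(P, p) = 334/303 + 252/P (T(P, p) = 334*(1/303) + 252/P = 334/303 + 252/P)
√(T((D(-1, -5) - 123)/(-192 - 296), 648) + 62474) = √((334/303 + 252/((((1 - 1*(-1)) - 123)/(-192 - 296)))) + 62474) = √((334/303 + 252/((((1 + 1) - 123)/(-488)))) + 62474) = √((334/303 + 252/(((2 - 123)*(-1/488)))) + 62474) = √((334/303 + 252/((-121*(-1/488)))) + 62474) = √((334/303 + 252/(121/488)) + 62474) = √((334/303 + 252*(488/121)) + 62474) = √((334/303 + 122976/121) + 62474) = √(37302142/36663 + 62474) = √(2327786404/36663) = 2*√176329820103/3333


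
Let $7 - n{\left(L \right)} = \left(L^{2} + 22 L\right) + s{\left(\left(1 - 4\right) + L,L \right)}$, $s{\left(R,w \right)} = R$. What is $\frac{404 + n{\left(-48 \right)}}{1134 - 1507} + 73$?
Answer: $\frac{28015}{373} \approx 75.107$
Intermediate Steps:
$n{\left(L \right)} = 10 - L^{2} - 23 L$ ($n{\left(L \right)} = 7 - \left(\left(L^{2} + 22 L\right) + \left(\left(1 - 4\right) + L\right)\right) = 7 - \left(\left(L^{2} + 22 L\right) + \left(-3 + L\right)\right) = 7 - \left(-3 + L^{2} + 23 L\right) = 10 - L^{2} - 23 L$)
$\frac{404 + n{\left(-48 \right)}}{1134 - 1507} + 73 = \frac{404 - 1190}{1134 - 1507} + 73 = \frac{404 + \left(10 - 2304 + 1104\right)}{-373} + 73 = \left(404 + \left(10 - 2304 + 1104\right)\right) \left(- \frac{1}{373}\right) + 73 = \left(404 - 1190\right) \left(- \frac{1}{373}\right) + 73 = \left(-786\right) \left(- \frac{1}{373}\right) + 73 = \frac{786}{373} + 73 = \frac{28015}{373}$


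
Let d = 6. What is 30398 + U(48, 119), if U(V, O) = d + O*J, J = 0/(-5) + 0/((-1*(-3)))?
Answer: 30404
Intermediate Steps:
J = 0 (J = 0*(-⅕) + 0/3 = 0 + 0*(⅓) = 0 + 0 = 0)
U(V, O) = 6 (U(V, O) = 6 + O*0 = 6 + 0 = 6)
30398 + U(48, 119) = 30398 + 6 = 30404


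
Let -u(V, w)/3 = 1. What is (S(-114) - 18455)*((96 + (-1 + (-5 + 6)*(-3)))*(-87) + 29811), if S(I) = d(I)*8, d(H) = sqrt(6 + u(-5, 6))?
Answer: -402448185 + 174456*sqrt(3) ≈ -4.0215e+8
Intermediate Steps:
u(V, w) = -3 (u(V, w) = -3*1 = -3)
d(H) = sqrt(3) (d(H) = sqrt(6 - 3) = sqrt(3))
S(I) = 8*sqrt(3) (S(I) = sqrt(3)*8 = 8*sqrt(3))
(S(-114) - 18455)*((96 + (-1 + (-5 + 6)*(-3)))*(-87) + 29811) = (8*sqrt(3) - 18455)*((96 + (-1 + (-5 + 6)*(-3)))*(-87) + 29811) = (-18455 + 8*sqrt(3))*((96 + (-1 + 1*(-3)))*(-87) + 29811) = (-18455 + 8*sqrt(3))*((96 + (-1 - 3))*(-87) + 29811) = (-18455 + 8*sqrt(3))*((96 - 4)*(-87) + 29811) = (-18455 + 8*sqrt(3))*(92*(-87) + 29811) = (-18455 + 8*sqrt(3))*(-8004 + 29811) = (-18455 + 8*sqrt(3))*21807 = -402448185 + 174456*sqrt(3)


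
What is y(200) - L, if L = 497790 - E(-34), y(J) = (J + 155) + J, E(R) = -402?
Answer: -497637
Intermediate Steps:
y(J) = 155 + 2*J (y(J) = (155 + J) + J = 155 + 2*J)
L = 498192 (L = 497790 - 1*(-402) = 497790 + 402 = 498192)
y(200) - L = (155 + 2*200) - 1*498192 = (155 + 400) - 498192 = 555 - 498192 = -497637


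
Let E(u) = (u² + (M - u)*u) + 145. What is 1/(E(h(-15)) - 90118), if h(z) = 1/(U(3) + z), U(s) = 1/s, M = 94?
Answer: -22/1979547 ≈ -1.1114e-5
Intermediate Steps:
U(s) = 1/s
h(z) = 1/(⅓ + z) (h(z) = 1/(1/3 + z) = 1/(⅓ + z))
E(u) = 145 + u² + u*(94 - u) (E(u) = (u² + (94 - u)*u) + 145 = (u² + u*(94 - u)) + 145 = 145 + u² + u*(94 - u))
1/(E(h(-15)) - 90118) = 1/((145 + 94*(3/(1 + 3*(-15)))) - 90118) = 1/((145 + 94*(3/(1 - 45))) - 90118) = 1/((145 + 94*(3/(-44))) - 90118) = 1/((145 + 94*(3*(-1/44))) - 90118) = 1/((145 + 94*(-3/44)) - 90118) = 1/((145 - 141/22) - 90118) = 1/(3049/22 - 90118) = 1/(-1979547/22) = -22/1979547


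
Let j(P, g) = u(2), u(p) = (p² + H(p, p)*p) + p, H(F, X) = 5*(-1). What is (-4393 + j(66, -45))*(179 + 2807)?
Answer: -13129442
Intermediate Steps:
H(F, X) = -5
u(p) = p² - 4*p (u(p) = (p² - 5*p) + p = p² - 4*p)
j(P, g) = -4 (j(P, g) = 2*(-4 + 2) = 2*(-2) = -4)
(-4393 + j(66, -45))*(179 + 2807) = (-4393 - 4)*(179 + 2807) = -4397*2986 = -13129442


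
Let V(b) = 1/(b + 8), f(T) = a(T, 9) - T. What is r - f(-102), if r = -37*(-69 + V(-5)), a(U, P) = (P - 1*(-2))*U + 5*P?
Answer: 10547/3 ≈ 3515.7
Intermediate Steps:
a(U, P) = 5*P + U*(2 + P) (a(U, P) = (P + 2)*U + 5*P = (2 + P)*U + 5*P = U*(2 + P) + 5*P = 5*P + U*(2 + P))
f(T) = 45 + 10*T (f(T) = (2*T + 5*9 + 9*T) - T = (2*T + 45 + 9*T) - T = (45 + 11*T) - T = 45 + 10*T)
V(b) = 1/(8 + b)
r = 7622/3 (r = -37*(-69 + 1/(8 - 5)) = -37*(-69 + 1/3) = -37*(-69 + ⅓) = -37*(-206/3) = 7622/3 ≈ 2540.7)
r - f(-102) = 7622/3 - (45 + 10*(-102)) = 7622/3 - (45 - 1020) = 7622/3 - 1*(-975) = 7622/3 + 975 = 10547/3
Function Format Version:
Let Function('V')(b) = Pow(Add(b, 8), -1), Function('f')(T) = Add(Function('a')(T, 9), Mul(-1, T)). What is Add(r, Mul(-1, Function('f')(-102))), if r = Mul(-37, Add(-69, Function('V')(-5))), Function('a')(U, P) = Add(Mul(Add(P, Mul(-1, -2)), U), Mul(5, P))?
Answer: Rational(10547, 3) ≈ 3515.7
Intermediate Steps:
Function('a')(U, P) = Add(Mul(5, P), Mul(U, Add(2, P))) (Function('a')(U, P) = Add(Mul(Add(P, 2), U), Mul(5, P)) = Add(Mul(Add(2, P), U), Mul(5, P)) = Add(Mul(U, Add(2, P)), Mul(5, P)) = Add(Mul(5, P), Mul(U, Add(2, P))))
Function('f')(T) = Add(45, Mul(10, T)) (Function('f')(T) = Add(Add(Mul(2, T), Mul(5, 9), Mul(9, T)), Mul(-1, T)) = Add(Add(Mul(2, T), 45, Mul(9, T)), Mul(-1, T)) = Add(Add(45, Mul(11, T)), Mul(-1, T)) = Add(45, Mul(10, T)))
Function('V')(b) = Pow(Add(8, b), -1)
r = Rational(7622, 3) (r = Mul(-37, Add(-69, Pow(Add(8, -5), -1))) = Mul(-37, Add(-69, Pow(3, -1))) = Mul(-37, Add(-69, Rational(1, 3))) = Mul(-37, Rational(-206, 3)) = Rational(7622, 3) ≈ 2540.7)
Add(r, Mul(-1, Function('f')(-102))) = Add(Rational(7622, 3), Mul(-1, Add(45, Mul(10, -102)))) = Add(Rational(7622, 3), Mul(-1, Add(45, -1020))) = Add(Rational(7622, 3), Mul(-1, -975)) = Add(Rational(7622, 3), 975) = Rational(10547, 3)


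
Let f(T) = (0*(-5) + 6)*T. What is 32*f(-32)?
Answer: -6144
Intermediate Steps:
f(T) = 6*T (f(T) = (0 + 6)*T = 6*T)
32*f(-32) = 32*(6*(-32)) = 32*(-192) = -6144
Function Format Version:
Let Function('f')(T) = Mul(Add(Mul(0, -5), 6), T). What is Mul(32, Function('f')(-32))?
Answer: -6144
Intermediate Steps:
Function('f')(T) = Mul(6, T) (Function('f')(T) = Mul(Add(0, 6), T) = Mul(6, T))
Mul(32, Function('f')(-32)) = Mul(32, Mul(6, -32)) = Mul(32, -192) = -6144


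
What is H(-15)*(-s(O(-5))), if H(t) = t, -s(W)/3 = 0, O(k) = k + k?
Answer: 0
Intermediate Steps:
O(k) = 2*k
s(W) = 0 (s(W) = -3*0 = 0)
H(-15)*(-s(O(-5))) = -(-15)*0 = -15*0 = 0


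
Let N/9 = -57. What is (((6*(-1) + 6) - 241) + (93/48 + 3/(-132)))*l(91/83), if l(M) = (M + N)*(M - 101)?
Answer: -926554585074/75779 ≈ -1.2227e+7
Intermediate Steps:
N = -513 (N = 9*(-57) = -513)
l(M) = (-513 + M)*(-101 + M) (l(M) = (M - 513)*(M - 101) = (-513 + M)*(-101 + M))
(((6*(-1) + 6) - 241) + (93/48 + 3/(-132)))*l(91/83) = (((6*(-1) + 6) - 241) + (93/48 + 3/(-132)))*(51813 + (91/83)**2 - 55874/83) = (((-6 + 6) - 241) + (93*(1/48) + 3*(-1/132)))*(51813 + (91*(1/83))**2 - 55874/83) = ((0 - 241) + (31/16 - 1/44))*(51813 + (91/83)**2 - 614*91/83) = (-241 + 337/176)*(51813 + 8281/6889 - 55874/83) = -42079/176*352310496/6889 = -926554585074/75779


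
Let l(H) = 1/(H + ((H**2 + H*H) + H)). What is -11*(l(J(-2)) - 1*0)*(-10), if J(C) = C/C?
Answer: 55/2 ≈ 27.500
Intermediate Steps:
J(C) = 1
l(H) = 1/(2*H + 2*H**2) (l(H) = 1/(H + ((H**2 + H**2) + H)) = 1/(H + (2*H**2 + H)) = 1/(H + (H + 2*H**2)) = 1/(2*H + 2*H**2))
-11*(l(J(-2)) - 1*0)*(-10) = -11*((1/2)/(1*(1 + 1)) - 1*0)*(-10) = -11*((1/2)*1/2 + 0)*(-10) = -11*((1/2)*1*(1/2) + 0)*(-10) = -11*(1/4 + 0)*(-10) = -11*1/4*(-10) = -11/4*(-10) = 55/2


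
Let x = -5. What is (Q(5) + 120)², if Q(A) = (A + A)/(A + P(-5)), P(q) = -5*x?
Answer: 130321/9 ≈ 14480.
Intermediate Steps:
P(q) = 25 (P(q) = -5*(-5) = 25)
Q(A) = 2*A/(25 + A) (Q(A) = (A + A)/(A + 25) = (2*A)/(25 + A) = 2*A/(25 + A))
(Q(5) + 120)² = (2*5/(25 + 5) + 120)² = (2*5/30 + 120)² = (2*5*(1/30) + 120)² = (⅓ + 120)² = (361/3)² = 130321/9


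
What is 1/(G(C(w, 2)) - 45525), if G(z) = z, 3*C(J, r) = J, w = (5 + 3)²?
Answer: -3/136511 ≈ -2.1976e-5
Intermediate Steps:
w = 64 (w = 8² = 64)
C(J, r) = J/3
1/(G(C(w, 2)) - 45525) = 1/((⅓)*64 - 45525) = 1/(64/3 - 45525) = 1/(-136511/3) = -3/136511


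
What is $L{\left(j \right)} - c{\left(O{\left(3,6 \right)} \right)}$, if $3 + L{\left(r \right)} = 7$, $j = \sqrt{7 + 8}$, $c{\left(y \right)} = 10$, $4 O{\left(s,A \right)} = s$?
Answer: $-6$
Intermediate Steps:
$O{\left(s,A \right)} = \frac{s}{4}$
$j = \sqrt{15} \approx 3.873$
$L{\left(r \right)} = 4$ ($L{\left(r \right)} = -3 + 7 = 4$)
$L{\left(j \right)} - c{\left(O{\left(3,6 \right)} \right)} = 4 - 10 = -6$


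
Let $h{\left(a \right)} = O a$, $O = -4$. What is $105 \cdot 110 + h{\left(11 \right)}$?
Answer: $11506$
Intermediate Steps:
$h{\left(a \right)} = - 4 a$
$105 \cdot 110 + h{\left(11 \right)} = 105 \cdot 110 - 44 = 11550 - 44 = 11506$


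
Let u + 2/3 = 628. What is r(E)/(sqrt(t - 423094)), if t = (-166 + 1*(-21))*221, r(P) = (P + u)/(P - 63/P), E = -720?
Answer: -22240*I*sqrt(464421)/80242195959 ≈ -0.00018888*I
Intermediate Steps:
u = 1882/3 (u = -2/3 + 628 = 1882/3 ≈ 627.33)
r(P) = (1882/3 + P)/(P - 63/P) (r(P) = (P + 1882/3)/(P - 63/P) = (1882/3 + P)/(P - 63/P))
t = -41327 (t = (-166 - 21)*221 = -187*221 = -41327)
r(E)/(sqrt(t - 423094)) = ((1/3)*(-720)*(1882 + 3*(-720))/(-63 + (-720)**2))/(sqrt(-41327 - 423094)) = ((1/3)*(-720)*(1882 - 2160)/(-63 + 518400))/(sqrt(-464421)) = ((1/3)*(-720)*(-278)/518337)/((I*sqrt(464421))) = ((1/3)*(-720)*(1/518337)*(-278))*(-I*sqrt(464421)/464421) = 22240*(-I*sqrt(464421)/464421)/172779 = -22240*I*sqrt(464421)/80242195959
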